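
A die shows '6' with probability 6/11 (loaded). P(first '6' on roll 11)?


Geometric: P(X=11) = (1-p)^(k-1)×p = (5/11)^10×6/11 = 58593750/285311670611

P(X=11) = 58593750/285311670611 ≈ 0.02%


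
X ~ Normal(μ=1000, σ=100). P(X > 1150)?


z = (1150-1000)/100 = 1.5
P(X > 1150) = 1 - P(Z ≤ 1.5) = 1 - 0.9332 = 0.0668

P(X > 1150) ≈ 0.0668


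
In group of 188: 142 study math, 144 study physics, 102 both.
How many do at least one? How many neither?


|A∪B| = 142+144-102 = 184
Neither = 188-184 = 4

At least one: 184; Neither: 4


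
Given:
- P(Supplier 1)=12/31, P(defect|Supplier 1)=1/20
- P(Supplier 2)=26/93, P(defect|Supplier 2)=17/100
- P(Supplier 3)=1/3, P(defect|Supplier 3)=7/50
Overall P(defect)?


P(B) = Σ P(B|Aᵢ)×P(Aᵢ)
  1/20×12/31 = 3/155
  17/100×26/93 = 221/4650
  7/50×1/3 = 7/150
Sum = 88/775

P(defect) = 88/775 ≈ 11.35%


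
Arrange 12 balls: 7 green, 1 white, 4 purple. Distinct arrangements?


12!/(7!×1!×4!) = 3960

3960


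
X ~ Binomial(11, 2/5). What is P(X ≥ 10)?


P(X ≥ 10) = Σ P(X=i) for i=10..11
P(X=10) = 33792/48828125
P(X=11) = 2048/48828125
Sum = 7168/9765625

P(X ≥ 10) = 7168/9765625 ≈ 0.07%


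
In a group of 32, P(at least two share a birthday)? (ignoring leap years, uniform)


P(all different) = Π(365-i)/365 for i=0..31
= 0.246652
P(match) = 1 - 0.246652 = 0.753348

P ≈ 0.7533 ≈ 75.33%


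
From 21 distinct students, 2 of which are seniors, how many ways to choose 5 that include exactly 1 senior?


Choose 1 of the 2 seniors and 4 of the other 19 students:
C(2,1)×C(19,4) = 2×3876 = 7752

7752


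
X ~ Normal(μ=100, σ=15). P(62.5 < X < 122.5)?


z₁=(62.5-100)/15=-2.5, z₂=(122.5-100)/15=1.5
P = Φ(1.5) - Φ(-2.5) = 0.933193 - 0.006210 = 0.926983 ≈ 0.9270

P(62.5 < X < 122.5) ≈ 0.9270


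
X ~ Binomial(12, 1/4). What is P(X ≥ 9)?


P(X ≥ 9) = Σ P(X=i) for i=9..12
P(X=9) = 1485/4194304
P(X=10) = 297/8388608
P(X=11) = 9/4194304
P(X=12) = 1/16777216
Sum = 6571/16777216

P(X ≥ 9) = 6571/16777216 ≈ 0.04%


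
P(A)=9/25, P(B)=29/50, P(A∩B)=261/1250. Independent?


P(A)×P(B) = 261/1250
P(A∩B) = 261/1250
Equal ✓ → Independent

Yes, independent


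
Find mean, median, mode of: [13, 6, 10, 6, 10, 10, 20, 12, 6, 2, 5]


Sorted: [2, 5, 6, 6, 6, 10, 10, 10, 12, 13, 20]
Mean = 100/11
Median = 10
Freq: {13: 1, 6: 3, 10: 3, 20: 1, 12: 1, 2: 1, 5: 1}
Mode: [6, 10]

Mean=100/11, Median=10, Mode=[6, 10]


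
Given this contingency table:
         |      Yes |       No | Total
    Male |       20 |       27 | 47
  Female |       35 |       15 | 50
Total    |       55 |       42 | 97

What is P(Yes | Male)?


P(Yes | Male) = 20/(20+27) = 20/47

P(Yes|Male) = 20/47 ≈ 42.55%


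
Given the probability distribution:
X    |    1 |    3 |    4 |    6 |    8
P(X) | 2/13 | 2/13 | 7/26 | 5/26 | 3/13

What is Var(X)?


E[X] = 61/13
E[X²] = 358/13
Var(X) = E[X²] - (E[X])² = 358/13 - 3721/169 = 933/169

Var(X) = 933/169 ≈ 5.5207


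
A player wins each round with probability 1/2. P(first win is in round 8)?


Geometric: P(X=8) = (1-p)^(k-1)×p = (1/2)^7×1/2 = 1/256

P(X=8) = 1/256 ≈ 0.39%


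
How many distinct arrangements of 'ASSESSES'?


Letters: 8, freq: {'A': 1, 'S': 5, 'E': 2}
8!/(1!×5!×2!) = 40320/240 = 168

168


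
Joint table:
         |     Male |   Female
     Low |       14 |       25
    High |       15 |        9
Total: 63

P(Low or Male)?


P(Low∨Male) = P(Low) + P(Male) - P(Low∧Male)
= (39 + 29 - 14)/63 = 54/63 = 6/7

P = 6/7 ≈ 85.71%


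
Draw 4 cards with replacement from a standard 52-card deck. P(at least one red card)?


P(not a red card) = 26/52 = 1/2
P(none in 4 draws) = (1/2)^4 = 1/16
P(≥1 red card) = 1 - 1/16 = 15/16

P = 15/16 ≈ 93.75%


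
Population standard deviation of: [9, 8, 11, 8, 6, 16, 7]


Mean = 65/7
  (9-65/7)²=4/49
  (8-65/7)²=81/49
  (11-65/7)²=144/49
  (8-65/7)²=81/49
  (6-65/7)²=529/49
  (16-65/7)²=2209/49
  (7-65/7)²=256/49
Σ(x-μ)² = 472/7
σ² = (472/7)/7 = 472/49

σ = √(472/49) ≈ 3.1037


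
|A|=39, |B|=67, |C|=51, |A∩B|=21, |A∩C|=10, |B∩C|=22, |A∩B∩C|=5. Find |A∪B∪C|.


|A∪B∪C| = 39+67+51-21-10-22+5 = 109

|A∪B∪C| = 109


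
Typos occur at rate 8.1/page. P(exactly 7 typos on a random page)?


Poisson(λ=8.1): P(X=7) = e^(-λ)×λ^k/k!
= e^(-8.1) × 8.1^7 / 7!
≈ 0.0003035391381 × 2287679.2455 / 5040 ≈ 0.137778

P(X=7) ≈ 0.137778 ≈ 13.78%


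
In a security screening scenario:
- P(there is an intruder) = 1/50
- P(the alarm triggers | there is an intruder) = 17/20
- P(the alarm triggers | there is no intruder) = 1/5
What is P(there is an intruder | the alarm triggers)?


Using Bayes' theorem:
P(A|B) = P(B|A)·P(A) / P(B)

P(the alarm triggers) = 17/20 × 1/50 + 1/5 × 49/50
= 17/1000 + 49/250 = 213/1000

P(there is an intruder|the alarm triggers) = (17/1000) / (213/1000) = 17/213

P(there is an intruder|the alarm triggers) = 17/213 ≈ 7.98%


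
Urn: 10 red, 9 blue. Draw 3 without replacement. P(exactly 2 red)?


Hypergeometric: C(10,2)×C(9,1)/C(19,3)
= 45×9/969 = 135/323

P(X=2) = 135/323 ≈ 41.80%


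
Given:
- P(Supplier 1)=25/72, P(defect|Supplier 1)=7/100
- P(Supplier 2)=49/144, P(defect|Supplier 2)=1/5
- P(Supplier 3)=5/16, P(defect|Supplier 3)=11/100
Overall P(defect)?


P(B) = Σ P(B|Aᵢ)×P(Aᵢ)
  7/100×25/72 = 7/288
  1/5×49/144 = 49/720
  11/100×5/16 = 11/320
Sum = 73/576

P(defect) = 73/576 ≈ 12.67%


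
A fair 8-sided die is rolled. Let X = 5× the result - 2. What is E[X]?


E[die] = (1+8)/2 = 9/2
E[X] = 5×9/2 - 2 = 41/2

E[X] = 41/2


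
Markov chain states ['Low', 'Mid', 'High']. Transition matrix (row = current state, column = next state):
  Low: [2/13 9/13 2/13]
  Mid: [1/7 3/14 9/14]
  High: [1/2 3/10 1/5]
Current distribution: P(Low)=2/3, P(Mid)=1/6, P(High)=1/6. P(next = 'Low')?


P(next=Low) = Σᵢ P(now=i)×P(i→Low)
= 2/3×2/13 + 1/6×1/7 + 1/6×1/2
= 4/39 + 1/42 + 1/12 = 229/1092

P = 229/1092 ≈ 0.2097


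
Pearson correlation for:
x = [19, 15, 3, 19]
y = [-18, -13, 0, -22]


n=4, Σx=56, Σy=-53, Σxy=-955, Σx²=956, Σy²=977
r = (4×(-955) - 56×(-53))/√((4×956 - 56²)(4×977 - (-53)²))
= -852/√(688×1099) = -852/√756112 ≈ -852/869.5470 ≈ -0.9798

r ≈ -0.9798


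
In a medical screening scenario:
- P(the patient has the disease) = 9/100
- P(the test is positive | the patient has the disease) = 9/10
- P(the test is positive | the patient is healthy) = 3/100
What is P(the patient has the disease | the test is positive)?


Using Bayes' theorem:
P(A|B) = P(B|A)·P(A) / P(B)

P(the test is positive) = 9/10 × 9/100 + 3/100 × 91/100
= 81/1000 + 273/10000 = 1083/10000

P(the patient has the disease|the test is positive) = (81/1000) / (1083/10000) = 270/361

P(the patient has the disease|the test is positive) = 270/361 ≈ 74.79%


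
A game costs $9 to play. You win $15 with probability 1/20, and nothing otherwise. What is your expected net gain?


E[gain] = (15-9)×1/20 + (-9)×19/20
= 3/10 - 171/20 = -33/4

Expected net gain = $-33/4 ≈ $-8.25


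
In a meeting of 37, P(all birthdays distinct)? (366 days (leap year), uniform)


P(all different) = Π(366-i)/366 for i=0..36
= (366/366)×(365/366)×...×(330/366)
= 0.152077

P ≈ 0.1521 ≈ 15.21%


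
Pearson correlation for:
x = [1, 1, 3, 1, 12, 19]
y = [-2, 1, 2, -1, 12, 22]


n=6, Σx=37, Σy=34, Σxy=566, Σx²=517, Σy²=638
r = (6×566 - 37×34)/√((6×517 - 37²)(6×638 - 34²))
= 2138/√(1733×2672) = 2138/√4630576 ≈ 2138/2151.8773 ≈ 0.9936

r ≈ 0.9936


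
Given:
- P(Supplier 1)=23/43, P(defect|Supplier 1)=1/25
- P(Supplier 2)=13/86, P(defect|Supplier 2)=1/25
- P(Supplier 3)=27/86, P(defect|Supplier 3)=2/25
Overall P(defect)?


P(B) = Σ P(B|Aᵢ)×P(Aᵢ)
  1/25×23/43 = 23/1075
  1/25×13/86 = 13/2150
  2/25×27/86 = 27/1075
Sum = 113/2150

P(defect) = 113/2150 ≈ 5.26%


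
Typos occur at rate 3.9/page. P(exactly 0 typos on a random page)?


Poisson(λ=3.9): P(X=0) = e^(-λ)×λ^k/k!
= e^(-3.9) × 3.9^0 / 0!
≈ 0.02024191145 × 1 / 1 ≈ 0.020242

P(X=0) ≈ 0.020242 ≈ 2.02%


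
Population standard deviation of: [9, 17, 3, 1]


Mean = 30/4 = 15/2
  (9-15/2)²=9/4
  (17-15/2)²=361/4
  (3-15/2)²=81/4
  (1-15/2)²=169/4
Σ(x-μ)² = 155
σ² = 155/4

σ = √(155/4) ≈ 6.2249


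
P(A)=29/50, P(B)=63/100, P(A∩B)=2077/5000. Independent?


P(A)×P(B) = 1827/5000
P(A∩B) = 2077/5000
Not equal → NOT independent

No, not independent


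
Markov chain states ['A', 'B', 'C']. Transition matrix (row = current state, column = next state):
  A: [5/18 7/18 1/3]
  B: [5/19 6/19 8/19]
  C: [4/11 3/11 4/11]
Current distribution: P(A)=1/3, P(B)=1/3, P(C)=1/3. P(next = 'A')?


P(next=A) = Σᵢ P(now=i)×P(i→A)
= 1/3×5/18 + 1/3×5/19 + 1/3×4/11
= 5/54 + 5/57 + 4/33 = 3403/11286

P = 3403/11286 ≈ 0.3015


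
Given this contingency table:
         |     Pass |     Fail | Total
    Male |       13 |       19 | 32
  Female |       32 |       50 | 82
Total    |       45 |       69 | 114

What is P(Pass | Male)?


P(Pass | Male) = 13/(13+19) = 13/32

P(Pass|Male) = 13/32 ≈ 40.62%


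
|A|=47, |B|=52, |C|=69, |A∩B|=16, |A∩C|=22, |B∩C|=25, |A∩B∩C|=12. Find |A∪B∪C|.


|A∪B∪C| = 47+52+69-16-22-25+12 = 117

|A∪B∪C| = 117


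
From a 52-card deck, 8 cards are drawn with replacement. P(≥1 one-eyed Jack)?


P(not a one-eyed Jack) = 50/52 = 25/26
P(none in 8 draws) = (25/26)^8 = 152587890625/208827064576
P(≥1 one-eyed Jack) = 1 - 152587890625/208827064576 = 56239173951/208827064576

P = 56239173951/208827064576 ≈ 26.93%


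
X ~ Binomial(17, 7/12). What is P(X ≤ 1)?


P(X ≤ 1) = Σ P(X=i) for i=0..1
P(X=0) = 762939453125/2218611106740436992
P(X=1) = 18157958984375/2218611106740436992
Sum = 4730224609375/554652776685109248

P(X ≤ 1) = 4730224609375/554652776685109248 ≈ 0.00%


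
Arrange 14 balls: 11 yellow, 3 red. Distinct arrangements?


14!/(11!×3!) = 364

364


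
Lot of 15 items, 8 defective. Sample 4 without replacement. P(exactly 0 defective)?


Hypergeometric: C(8,0)×C(7,4)/C(15,4)
= 1×35/1365 = 1/39

P(X=0) = 1/39 ≈ 2.56%


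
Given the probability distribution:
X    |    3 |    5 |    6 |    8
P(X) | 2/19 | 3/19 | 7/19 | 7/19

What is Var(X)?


E[X] = 119/19
E[X²] = 793/19
Var(X) = E[X²] - (E[X])² = 793/19 - 14161/361 = 906/361

Var(X) = 906/361 ≈ 2.5097


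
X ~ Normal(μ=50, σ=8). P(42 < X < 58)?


z₁=(42-50)/8=-1.0, z₂=(58-50)/8=1.0
P = Φ(1.0) - Φ(-1.0) = 0.841345 - 0.158655 = 0.682690 ≈ 0.6827

P(42 < X < 58) ≈ 0.6827


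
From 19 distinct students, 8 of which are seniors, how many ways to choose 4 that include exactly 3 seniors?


Choose 3 of the 8 seniors and 1 of the other 11 students:
C(8,3)×C(11,1) = 56×11 = 616

616


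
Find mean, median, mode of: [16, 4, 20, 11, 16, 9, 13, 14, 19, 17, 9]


Sorted: [4, 9, 9, 11, 13, 14, 16, 16, 17, 19, 20]
Mean = 148/11
Median = 14
Freq: {16: 2, 4: 1, 20: 1, 11: 1, 9: 2, 13: 1, 14: 1, 19: 1, 17: 1}
Mode: [9, 16]

Mean=148/11, Median=14, Mode=[9, 16]


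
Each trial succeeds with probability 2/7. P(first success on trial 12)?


Geometric: P(X=12) = (1-p)^(k-1)×p = (5/7)^11×2/7 = 97656250/13841287201

P(X=12) = 97656250/13841287201 ≈ 0.71%


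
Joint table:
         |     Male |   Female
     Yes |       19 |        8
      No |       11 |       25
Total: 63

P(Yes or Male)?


P(Yes∨Male) = P(Yes) + P(Male) - P(Yes∧Male)
= (27 + 30 - 19)/63 = 38/63

P = 38/63 ≈ 60.32%


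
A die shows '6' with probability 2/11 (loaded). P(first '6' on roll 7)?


Geometric: P(X=7) = (1-p)^(k-1)×p = (9/11)^6×2/11 = 1062882/19487171

P(X=7) = 1062882/19487171 ≈ 5.45%


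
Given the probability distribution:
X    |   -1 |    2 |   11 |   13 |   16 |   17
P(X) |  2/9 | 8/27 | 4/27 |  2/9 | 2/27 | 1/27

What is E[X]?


E[X] = Σ x·P(X=x)
= (-1)×(2/9) + (2)×(8/27) + (11)×(4/27) + (13)×(2/9) + (16)×(2/27) + (17)×(1/27)
= 181/27

E[X] = 181/27


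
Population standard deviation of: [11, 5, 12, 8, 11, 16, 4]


Mean = 67/7
  (11-67/7)²=100/49
  (5-67/7)²=1024/49
  (12-67/7)²=289/49
  (8-67/7)²=121/49
  (11-67/7)²=100/49
  (16-67/7)²=2025/49
  (4-67/7)²=1521/49
Σ(x-μ)² = 740/7
σ² = (740/7)/7 = 740/49

σ = √(740/49) ≈ 3.8861


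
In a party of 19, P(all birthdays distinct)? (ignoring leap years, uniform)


P(all different) = Π(365-i)/365 for i=0..18
= (365/365)×(364/365)×...×(347/365)
= 0.620881

P ≈ 0.6209 ≈ 62.09%


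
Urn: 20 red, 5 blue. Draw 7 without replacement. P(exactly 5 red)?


Hypergeometric: C(20,5)×C(5,2)/C(25,7)
= 15504×10/480700 = 408/1265

P(X=5) = 408/1265 ≈ 32.25%


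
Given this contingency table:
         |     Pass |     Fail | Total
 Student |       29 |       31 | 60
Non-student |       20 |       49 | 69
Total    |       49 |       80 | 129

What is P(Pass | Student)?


P(Pass | Student) = 29/(29+31) = 29/60

P(Pass|Student) = 29/60 ≈ 48.33%


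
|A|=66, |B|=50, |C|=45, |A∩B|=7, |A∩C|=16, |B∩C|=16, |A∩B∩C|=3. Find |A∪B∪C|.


|A∪B∪C| = 66+50+45-7-16-16+3 = 125

|A∪B∪C| = 125


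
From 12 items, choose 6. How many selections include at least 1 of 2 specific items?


Complement: C(12,6) - C(10,6) = 924 - 210 = 714

714


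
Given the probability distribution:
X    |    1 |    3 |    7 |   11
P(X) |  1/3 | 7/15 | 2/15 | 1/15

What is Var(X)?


E[X] = 17/5
E[X²] = 287/15
Var(X) = E[X²] - (E[X])² = 287/15 - 289/25 = 568/75

Var(X) = 568/75 ≈ 7.5733


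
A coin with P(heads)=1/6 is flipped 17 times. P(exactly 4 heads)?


Binomial: P(X=4) = C(17,4)×p^4×(1-p)^13
= 2380 × 1/1296 × 1220703125/13060694016 = 726318359375/4231664861184

P(X=4) = 726318359375/4231664861184 ≈ 17.16%


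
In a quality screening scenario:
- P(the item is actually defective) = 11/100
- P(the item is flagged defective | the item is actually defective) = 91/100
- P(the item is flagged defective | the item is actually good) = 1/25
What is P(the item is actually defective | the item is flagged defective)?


Using Bayes' theorem:
P(A|B) = P(B|A)·P(A) / P(B)

P(the item is flagged defective) = 91/100 × 11/100 + 1/25 × 89/100
= 1001/10000 + 89/2500 = 1357/10000

P(the item is actually defective|the item is flagged defective) = (1001/10000) / (1357/10000) = 1001/1357

P(the item is actually defective|the item is flagged defective) = 1001/1357 ≈ 73.77%


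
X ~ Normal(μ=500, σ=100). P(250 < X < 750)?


z₁=(250-500)/100=-2.5, z₂=(750-500)/100=2.5
P = Φ(2.5) - Φ(-2.5) = 0.993790 - 0.006210 = 0.987580 ≈ 0.9876

P(250 < X < 750) ≈ 0.9876


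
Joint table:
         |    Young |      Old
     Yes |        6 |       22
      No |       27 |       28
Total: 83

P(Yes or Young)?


P(Yes∨Young) = P(Yes) + P(Young) - P(Yes∧Young)
= (28 + 33 - 6)/83 = 55/83

P = 55/83 ≈ 66.27%


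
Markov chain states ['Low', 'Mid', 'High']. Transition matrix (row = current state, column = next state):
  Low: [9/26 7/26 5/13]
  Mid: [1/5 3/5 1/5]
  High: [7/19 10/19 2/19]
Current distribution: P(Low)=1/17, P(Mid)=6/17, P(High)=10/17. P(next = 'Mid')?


P(next=Mid) = Σᵢ P(now=i)×P(i→Mid)
= 1/17×7/26 + 6/17×3/5 + 10/17×10/19
= 7/442 + 18/85 + 100/323 = 22557/41990

P = 22557/41990 ≈ 0.5372


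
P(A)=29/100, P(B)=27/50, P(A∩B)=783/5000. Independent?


P(A)×P(B) = 783/5000
P(A∩B) = 783/5000
Equal ✓ → Independent

Yes, independent


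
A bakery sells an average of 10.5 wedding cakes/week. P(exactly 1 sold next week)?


Poisson(λ=10.5): P(X=1) = e^(-λ)×λ^k/k!
= e^(-10.5) × 10.5^1 / 1!
≈ 2.753644935e-05 × 10.5 / 1 ≈ 0.000289

P(X=1) ≈ 0.000289 ≈ 0.03%


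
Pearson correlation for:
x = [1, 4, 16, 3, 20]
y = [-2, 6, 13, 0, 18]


n=5, Σx=44, Σy=35, Σxy=590, Σx²=682, Σy²=533
r = (5×590 - 44×35)/√((5×682 - 44²)(5×533 - 35²))
= 1410/√(1474×1440) = 1410/√2122560 ≈ 1410/1456.9008 ≈ 0.9678

r ≈ 0.9678


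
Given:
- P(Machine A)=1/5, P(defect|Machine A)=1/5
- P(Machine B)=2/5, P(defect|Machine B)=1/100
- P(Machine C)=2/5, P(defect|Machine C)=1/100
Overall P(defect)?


P(B) = Σ P(B|Aᵢ)×P(Aᵢ)
  1/5×1/5 = 1/25
  1/100×2/5 = 1/250
  1/100×2/5 = 1/250
Sum = 6/125

P(defect) = 6/125 ≈ 4.80%


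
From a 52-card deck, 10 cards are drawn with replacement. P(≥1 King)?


P(not a King) = 48/52 = 12/13
P(none in 10 draws) = (12/13)^10 = 61917364224/137858491849
P(≥1 King) = 1 - 61917364224/137858491849 = 75941127625/137858491849

P = 75941127625/137858491849 ≈ 55.09%


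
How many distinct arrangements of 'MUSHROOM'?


Letters: 8, freq: {'M': 2, 'U': 1, 'S': 1, 'H': 1, 'R': 1, 'O': 2}
8!/(2!×1!×1!×1!×1!×2!) = 40320/4 = 10080

10080


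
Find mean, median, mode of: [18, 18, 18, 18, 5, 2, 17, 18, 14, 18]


Sorted: [2, 5, 14, 17, 18, 18, 18, 18, 18, 18]
Mean = 146/10 = 73/5
Median = 18
Freq: {18: 6, 5: 1, 2: 1, 17: 1, 14: 1}
Mode: [18]

Mean=73/5, Median=18, Mode=18


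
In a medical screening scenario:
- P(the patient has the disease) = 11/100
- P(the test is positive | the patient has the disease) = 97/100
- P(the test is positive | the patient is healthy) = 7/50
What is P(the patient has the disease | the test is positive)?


Using Bayes' theorem:
P(A|B) = P(B|A)·P(A) / P(B)

P(the test is positive) = 97/100 × 11/100 + 7/50 × 89/100
= 1067/10000 + 623/5000 = 2313/10000

P(the patient has the disease|the test is positive) = (1067/10000) / (2313/10000) = 1067/2313

P(the patient has the disease|the test is positive) = 1067/2313 ≈ 46.13%


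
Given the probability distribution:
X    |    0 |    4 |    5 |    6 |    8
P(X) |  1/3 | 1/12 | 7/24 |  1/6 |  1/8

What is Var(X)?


E[X] = 91/24
E[X²] = 181/8
Var(X) = E[X²] - (E[X])² = 181/8 - 8281/576 = 4751/576

Var(X) = 4751/576 ≈ 8.2483


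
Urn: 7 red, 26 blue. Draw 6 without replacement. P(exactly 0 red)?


Hypergeometric: C(7,0)×C(26,6)/C(33,6)
= 1×230230/1107568 = 1495/7192

P(X=0) = 1495/7192 ≈ 20.79%


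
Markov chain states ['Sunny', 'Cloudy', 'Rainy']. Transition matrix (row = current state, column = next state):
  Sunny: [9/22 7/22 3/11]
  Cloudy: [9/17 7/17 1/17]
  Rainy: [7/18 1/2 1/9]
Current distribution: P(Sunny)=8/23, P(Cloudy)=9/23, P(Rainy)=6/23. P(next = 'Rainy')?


P(next=Rainy) = Σᵢ P(now=i)×P(i→Rainy)
= 8/23×3/11 + 9/23×1/17 + 6/23×1/9
= 24/253 + 9/391 + 2/69 = 1895/12903

P = 1895/12903 ≈ 0.1469


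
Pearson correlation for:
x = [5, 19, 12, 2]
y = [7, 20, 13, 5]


n=4, Σx=38, Σy=45, Σxy=581, Σx²=534, Σy²=643
r = (4×581 - 38×45)/√((4×534 - 38²)(4×643 - 45²))
= 614/√(692×547) = 614/√378524 ≈ 614/615.2430 ≈ 0.9980

r ≈ 0.9980


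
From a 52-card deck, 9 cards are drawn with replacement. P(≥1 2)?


P(not a 2) = 48/52 = 12/13
P(none in 9 draws) = (12/13)^9 = 5159780352/10604499373
P(≥1 2) = 1 - 5159780352/10604499373 = 5444719021/10604499373

P = 5444719021/10604499373 ≈ 51.34%


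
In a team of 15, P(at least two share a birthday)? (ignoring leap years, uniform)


P(all different) = Π(365-i)/365 for i=0..14
= 0.747099
P(match) = 1 - 0.747099 = 0.252901

P ≈ 0.2529 ≈ 25.29%


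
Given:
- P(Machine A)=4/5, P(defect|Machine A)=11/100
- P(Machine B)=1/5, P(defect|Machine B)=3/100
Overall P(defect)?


P(B) = Σ P(B|Aᵢ)×P(Aᵢ)
  11/100×4/5 = 11/125
  3/100×1/5 = 3/500
Sum = 47/500

P(defect) = 47/500 ≈ 9.40%


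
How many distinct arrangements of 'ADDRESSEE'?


Letters: 9, freq: {'A': 1, 'D': 2, 'R': 1, 'E': 3, 'S': 2}
9!/(1!×2!×1!×3!×2!) = 362880/24 = 15120

15120


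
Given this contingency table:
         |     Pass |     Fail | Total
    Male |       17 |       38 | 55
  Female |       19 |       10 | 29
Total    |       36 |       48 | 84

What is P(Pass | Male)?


P(Pass | Male) = 17/(17+38) = 17/55

P(Pass|Male) = 17/55 ≈ 30.91%


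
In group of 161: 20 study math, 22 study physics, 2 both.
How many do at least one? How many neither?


|A∪B| = 20+22-2 = 40
Neither = 161-40 = 121

At least one: 40; Neither: 121


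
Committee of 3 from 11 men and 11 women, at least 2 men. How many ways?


Count by #men:
  2M,1W: C(11,2)×C(11,1)=605
  3M,0W: C(11,3)×C(11,0)=165
Total = 770

770


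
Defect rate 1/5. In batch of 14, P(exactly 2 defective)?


Binomial: P(X=2) = C(14,2)×p^2×(1-p)^12
= 91 × 1/25 × 16777216/244140625 = 1526726656/6103515625

P(X=2) = 1526726656/6103515625 ≈ 25.01%


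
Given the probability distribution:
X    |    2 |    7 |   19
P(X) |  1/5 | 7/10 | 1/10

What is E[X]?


E[X] = Σ x·P(X=x)
= (2)×(1/5) + (7)×(7/10) + (19)×(1/10)
= 36/5

E[X] = 36/5


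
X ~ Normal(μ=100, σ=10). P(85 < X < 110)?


z₁=(85-100)/10=-1.5, z₂=(110-100)/10=1.0
P = Φ(1.0) - Φ(-1.5) = 0.841345 - 0.066807 = 0.774538 ≈ 0.7745

P(85 < X < 110) ≈ 0.7745


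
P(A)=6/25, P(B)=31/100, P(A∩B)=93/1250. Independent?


P(A)×P(B) = 93/1250
P(A∩B) = 93/1250
Equal ✓ → Independent

Yes, independent


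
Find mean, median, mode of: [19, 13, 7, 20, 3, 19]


Sorted: [3, 7, 13, 19, 19, 20]
Mean = 81/6 = 27/2
Median = 16
Freq: {19: 2, 13: 1, 7: 1, 20: 1, 3: 1}
Mode: [19]

Mean=27/2, Median=16, Mode=19


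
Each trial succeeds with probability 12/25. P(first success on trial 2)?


Geometric: P(X=2) = (1-p)^(k-1)×p = (13/25)^1×12/25 = 156/625

P(X=2) = 156/625 ≈ 24.96%


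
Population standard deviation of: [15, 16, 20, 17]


Mean = 68/4 = 17
  (15-17)²=4
  (16-17)²=1
  (20-17)²=9
  (17-17)²=0
Σ(x-μ)² = 14
σ² = 14/4 = 7/2

σ = √(7/2) ≈ 1.8708


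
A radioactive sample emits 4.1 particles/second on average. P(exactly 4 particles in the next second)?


Poisson(λ=4.1): P(X=4) = e^(-λ)×λ^k/k!
= e^(-4.1) × 4.1^4 / 4!
≈ 0.0165726754 × 282.5761 / 24 ≈ 0.195127

P(X=4) ≈ 0.195127 ≈ 19.51%


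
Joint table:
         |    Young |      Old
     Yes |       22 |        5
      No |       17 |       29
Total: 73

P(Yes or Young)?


P(Yes∨Young) = P(Yes) + P(Young) - P(Yes∧Young)
= (27 + 39 - 22)/73 = 44/73

P = 44/73 ≈ 60.27%


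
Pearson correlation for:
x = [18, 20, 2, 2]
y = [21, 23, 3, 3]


n=4, Σx=42, Σy=50, Σxy=850, Σx²=732, Σy²=988
r = (4×850 - 42×50)/√((4×732 - 42²)(4×988 - 50²))
= 1300/√(1164×1452) = 1300/√1690128 ≈ 1300/1300.0492 ≈ 1.0000

r ≈ 1.0000


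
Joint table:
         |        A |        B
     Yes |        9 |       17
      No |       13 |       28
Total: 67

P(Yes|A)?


P(Yes|A) = 9/(9+13) = 9/22

P = 9/22 ≈ 40.91%


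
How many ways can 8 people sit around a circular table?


Circular arrangements of 8 distinct objects: fix one position to break rotational symmetry.
(n-1)! = 7! = 5040

5040


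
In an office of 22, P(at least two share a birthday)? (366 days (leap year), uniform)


P(all different) = Π(366-i)/366 for i=0..21
= 0.525249
P(match) = 1 - 0.525249 = 0.474751

P ≈ 0.4748 ≈ 47.48%


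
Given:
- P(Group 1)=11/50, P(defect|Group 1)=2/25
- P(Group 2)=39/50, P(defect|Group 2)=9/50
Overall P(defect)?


P(B) = Σ P(B|Aᵢ)×P(Aᵢ)
  2/25×11/50 = 11/625
  9/50×39/50 = 351/2500
Sum = 79/500

P(defect) = 79/500 ≈ 15.80%


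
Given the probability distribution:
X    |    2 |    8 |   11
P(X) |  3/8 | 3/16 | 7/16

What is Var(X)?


E[X] = 113/16
E[X²] = 1063/16
Var(X) = E[X²] - (E[X])² = 1063/16 - 12769/256 = 4239/256

Var(X) = 4239/256 ≈ 16.5586


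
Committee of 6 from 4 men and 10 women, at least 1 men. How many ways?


Count by #men:
  1M,5W: C(4,1)×C(10,5)=1008
  2M,4W: C(4,2)×C(10,4)=1260
  3M,3W: C(4,3)×C(10,3)=480
  4M,2W: C(4,4)×C(10,2)=45
Total = 2793

2793


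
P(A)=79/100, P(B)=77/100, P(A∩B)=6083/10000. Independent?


P(A)×P(B) = 6083/10000
P(A∩B) = 6083/10000
Equal ✓ → Independent

Yes, independent


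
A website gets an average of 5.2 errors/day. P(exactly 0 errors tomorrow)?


Poisson(λ=5.2): P(X=0) = e^(-λ)×λ^k/k!
= e^(-5.2) × 5.2^0 / 0!
≈ 0.005516564421 × 1 / 1 ≈ 0.005517

P(X=0) ≈ 0.005517 ≈ 0.55%


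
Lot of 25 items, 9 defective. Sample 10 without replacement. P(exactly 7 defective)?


Hypergeometric: C(9,7)×C(16,3)/C(25,10)
= 36×560/3268760 = 504/81719

P(X=7) = 504/81719 ≈ 0.62%


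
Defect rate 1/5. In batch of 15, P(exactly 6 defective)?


Binomial: P(X=6) = C(15,6)×p^6×(1-p)^9
= 5005 × 1/15625 × 262144/1953125 = 262406144/6103515625

P(X=6) = 262406144/6103515625 ≈ 4.30%


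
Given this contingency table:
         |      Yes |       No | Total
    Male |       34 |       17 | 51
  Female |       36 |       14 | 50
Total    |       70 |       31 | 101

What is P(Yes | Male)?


P(Yes | Male) = 34/(34+17) = 34/51 = 2/3

P(Yes|Male) = 2/3 ≈ 66.67%


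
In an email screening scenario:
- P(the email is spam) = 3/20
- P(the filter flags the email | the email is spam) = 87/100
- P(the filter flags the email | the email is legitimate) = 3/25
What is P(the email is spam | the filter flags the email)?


Using Bayes' theorem:
P(A|B) = P(B|A)·P(A) / P(B)

P(the filter flags the email) = 87/100 × 3/20 + 3/25 × 17/20
= 261/2000 + 51/500 = 93/400

P(the email is spam|the filter flags the email) = (261/2000) / (93/400) = 87/155

P(the email is spam|the filter flags the email) = 87/155 ≈ 56.13%


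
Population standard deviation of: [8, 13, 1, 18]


Mean = 40/4 = 10
  (8-10)²=4
  (13-10)²=9
  (1-10)²=81
  (18-10)²=64
Σ(x-μ)² = 158
σ² = 158/4 = 79/2

σ = √(79/2) ≈ 6.2849


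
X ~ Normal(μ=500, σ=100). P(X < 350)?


z = (350-500)/100 = -1.5
P(Z < -1.5) = 0.0668

P(X < 350) ≈ 0.0668


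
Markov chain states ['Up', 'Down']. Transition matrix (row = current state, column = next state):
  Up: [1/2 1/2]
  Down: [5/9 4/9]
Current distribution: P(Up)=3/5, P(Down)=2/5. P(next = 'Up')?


P(next=Up) = Σᵢ P(now=i)×P(i→Up)
= 3/5×1/2 + 2/5×5/9
= 3/10 + 2/9 = 47/90

P = 47/90 ≈ 0.5222


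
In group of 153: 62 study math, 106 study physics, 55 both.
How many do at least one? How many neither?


|A∪B| = 62+106-55 = 113
Neither = 153-113 = 40

At least one: 113; Neither: 40


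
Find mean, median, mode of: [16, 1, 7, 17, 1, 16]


Sorted: [1, 1, 7, 16, 16, 17]
Mean = 58/6 = 29/3
Median = 23/2
Freq: {16: 2, 1: 2, 7: 1, 17: 1}
Mode: [1, 16]

Mean=29/3, Median=23/2, Mode=[1, 16]


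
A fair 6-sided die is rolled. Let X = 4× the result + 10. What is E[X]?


E[die] = (1+6)/2 = 7/2
E[X] = 4×7/2 + 10 = 24

E[X] = 24


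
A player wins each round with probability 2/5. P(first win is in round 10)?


Geometric: P(X=10) = (1-p)^(k-1)×p = (3/5)^9×2/5 = 39366/9765625

P(X=10) = 39366/9765625 ≈ 0.40%


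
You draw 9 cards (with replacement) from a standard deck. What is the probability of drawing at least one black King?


P(not a black King) = 50/52 = 25/26
P(none in 9 draws) = (25/26)^9 = 3814697265625/5429503678976
P(≥1 black King) = 1 - 3814697265625/5429503678976 = 1614806413351/5429503678976

P = 1614806413351/5429503678976 ≈ 29.74%


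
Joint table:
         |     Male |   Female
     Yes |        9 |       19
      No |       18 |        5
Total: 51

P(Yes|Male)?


P(Yes|Male) = 9/(9+18) = 9/27 = 1/3

P = 1/3 ≈ 33.33%


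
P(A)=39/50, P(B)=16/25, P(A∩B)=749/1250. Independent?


P(A)×P(B) = 312/625
P(A∩B) = 749/1250
Not equal → NOT independent

No, not independent


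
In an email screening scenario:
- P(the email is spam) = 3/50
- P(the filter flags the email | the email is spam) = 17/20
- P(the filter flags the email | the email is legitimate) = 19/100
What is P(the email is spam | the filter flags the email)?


Using Bayes' theorem:
P(A|B) = P(B|A)·P(A) / P(B)

P(the filter flags the email) = 17/20 × 3/50 + 19/100 × 47/50
= 51/1000 + 893/5000 = 287/1250

P(the email is spam|the filter flags the email) = (51/1000) / (287/1250) = 255/1148

P(the email is spam|the filter flags the email) = 255/1148 ≈ 22.21%


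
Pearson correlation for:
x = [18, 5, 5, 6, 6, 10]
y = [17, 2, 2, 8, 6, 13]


n=6, Σx=50, Σy=48, Σxy=540, Σx²=546, Σy²=566
r = (6×540 - 50×48)/√((6×546 - 50²)(6×566 - 48²))
= 840/√(776×1092) = 840/√847392 ≈ 840/920.5390 ≈ 0.9125

r ≈ 0.9125


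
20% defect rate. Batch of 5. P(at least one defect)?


P(all good) = (4/5)^5 = 1024/3125
P(≥1 defect) = 2101/3125

P = 2101/3125 ≈ 67.23%


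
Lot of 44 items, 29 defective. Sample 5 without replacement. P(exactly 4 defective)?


Hypergeometric: C(29,4)×C(15,1)/C(44,5)
= 23751×15/1086008 = 50895/155144

P(X=4) = 50895/155144 ≈ 32.81%


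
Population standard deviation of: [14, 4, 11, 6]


Mean = 35/4
  (14-35/4)²=441/16
  (4-35/4)²=361/16
  (11-35/4)²=81/16
  (6-35/4)²=121/16
Σ(x-μ)² = 251/4
σ² = (251/4)/4 = 251/16

σ = √(251/16) ≈ 3.9607


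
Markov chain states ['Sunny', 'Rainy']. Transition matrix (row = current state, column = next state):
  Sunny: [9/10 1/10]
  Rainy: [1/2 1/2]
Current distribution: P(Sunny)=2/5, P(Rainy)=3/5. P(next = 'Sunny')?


P(next=Sunny) = Σᵢ P(now=i)×P(i→Sunny)
= 2/5×9/10 + 3/5×1/2
= 9/25 + 3/10 = 33/50

P = 33/50 ≈ 0.6600


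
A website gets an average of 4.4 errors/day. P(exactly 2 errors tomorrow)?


Poisson(λ=4.4): P(X=2) = e^(-λ)×λ^k/k!
= e^(-4.4) × 4.4^2 / 2!
≈ 0.0122773399 × 19.36 / 2 ≈ 0.118845

P(X=2) ≈ 0.118845 ≈ 11.88%


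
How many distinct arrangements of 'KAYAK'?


Letters: 5, freq: {'K': 2, 'A': 2, 'Y': 1}
5!/(2!×2!×1!) = 120/4 = 30

30


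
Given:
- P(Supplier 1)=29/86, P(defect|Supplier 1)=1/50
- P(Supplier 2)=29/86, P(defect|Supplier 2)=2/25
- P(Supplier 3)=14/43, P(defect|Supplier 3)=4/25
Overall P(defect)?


P(B) = Σ P(B|Aᵢ)×P(Aᵢ)
  1/50×29/86 = 29/4300
  2/25×29/86 = 29/1075
  4/25×14/43 = 56/1075
Sum = 369/4300

P(defect) = 369/4300 ≈ 8.58%


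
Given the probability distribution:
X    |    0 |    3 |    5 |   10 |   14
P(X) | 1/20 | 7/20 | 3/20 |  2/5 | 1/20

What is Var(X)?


E[X] = 13/2
E[X²] = 567/10
Var(X) = E[X²] - (E[X])² = 567/10 - 169/4 = 289/20

Var(X) = 289/20 ≈ 14.4500


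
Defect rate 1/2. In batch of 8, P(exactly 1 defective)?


Binomial: P(X=1) = C(8,1)×p^1×(1-p)^7
= 8 × 1/2 × 1/128 = 1/32

P(X=1) = 1/32 ≈ 3.12%


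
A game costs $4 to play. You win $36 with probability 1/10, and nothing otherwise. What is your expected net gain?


E[gain] = (36-4)×1/10 + (-4)×9/10
= 16/5 - 18/5 = -2/5

Expected net gain = $-2/5 ≈ $-0.40


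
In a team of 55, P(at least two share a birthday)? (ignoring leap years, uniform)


P(all different) = Π(365-i)/365 for i=0..54
= 0.013738
P(match) = 1 - 0.013738 = 0.986262

P ≈ 0.9863 ≈ 98.63%


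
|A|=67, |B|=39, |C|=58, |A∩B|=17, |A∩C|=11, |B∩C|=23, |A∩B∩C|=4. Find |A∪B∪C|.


|A∪B∪C| = 67+39+58-17-11-23+4 = 117

|A∪B∪C| = 117


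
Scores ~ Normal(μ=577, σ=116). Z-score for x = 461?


z = (x - μ)/σ = (461 - 577)/116 = -1.0

z = -1.0


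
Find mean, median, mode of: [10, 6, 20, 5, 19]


Sorted: [5, 6, 10, 19, 20]
Mean = 60/5 = 12
Median = 10
Freq: {10: 1, 6: 1, 20: 1, 5: 1, 19: 1}
Mode: No mode

Mean=12, Median=10, Mode=No mode


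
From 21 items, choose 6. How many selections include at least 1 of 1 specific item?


Complement: C(21,6) - C(20,6) = 54264 - 38760 = 15504

15504


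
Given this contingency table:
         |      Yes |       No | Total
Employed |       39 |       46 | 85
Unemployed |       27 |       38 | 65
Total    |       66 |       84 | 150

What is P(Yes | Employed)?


P(Yes | Employed) = 39/(39+46) = 39/85

P(Yes|Employed) = 39/85 ≈ 45.88%


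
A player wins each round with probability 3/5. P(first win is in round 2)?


Geometric: P(X=2) = (1-p)^(k-1)×p = (2/5)^1×3/5 = 6/25

P(X=2) = 6/25 ≈ 24.00%


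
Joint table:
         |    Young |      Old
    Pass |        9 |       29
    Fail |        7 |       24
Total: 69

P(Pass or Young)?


P(Pass∨Young) = P(Pass) + P(Young) - P(Pass∧Young)
= (38 + 16 - 9)/69 = 45/69 = 15/23

P = 15/23 ≈ 65.22%


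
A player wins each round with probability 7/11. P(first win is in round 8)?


Geometric: P(X=8) = (1-p)^(k-1)×p = (4/11)^7×7/11 = 114688/214358881

P(X=8) = 114688/214358881 ≈ 0.05%


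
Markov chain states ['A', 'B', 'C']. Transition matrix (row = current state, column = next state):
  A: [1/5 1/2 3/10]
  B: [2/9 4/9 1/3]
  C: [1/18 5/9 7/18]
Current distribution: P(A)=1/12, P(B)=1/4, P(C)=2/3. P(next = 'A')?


P(next=A) = Σᵢ P(now=i)×P(i→A)
= 1/12×1/5 + 1/4×2/9 + 2/3×1/18
= 1/60 + 1/18 + 1/27 = 59/540

P = 59/540 ≈ 0.1093


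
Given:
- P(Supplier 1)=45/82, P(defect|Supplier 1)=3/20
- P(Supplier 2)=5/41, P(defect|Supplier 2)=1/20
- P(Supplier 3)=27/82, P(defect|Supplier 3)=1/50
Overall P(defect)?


P(B) = Σ P(B|Aᵢ)×P(Aᵢ)
  3/20×45/82 = 27/328
  1/20×5/41 = 1/164
  1/50×27/82 = 27/4100
Sum = 19/200

P(defect) = 19/200 ≈ 9.50%


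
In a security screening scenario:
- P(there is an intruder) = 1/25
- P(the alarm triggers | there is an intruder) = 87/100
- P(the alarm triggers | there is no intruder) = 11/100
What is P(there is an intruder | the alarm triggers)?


Using Bayes' theorem:
P(A|B) = P(B|A)·P(A) / P(B)

P(the alarm triggers) = 87/100 × 1/25 + 11/100 × 24/25
= 87/2500 + 66/625 = 351/2500

P(there is an intruder|the alarm triggers) = (87/2500) / (351/2500) = 29/117

P(there is an intruder|the alarm triggers) = 29/117 ≈ 24.79%


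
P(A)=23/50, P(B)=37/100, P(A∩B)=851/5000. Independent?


P(A)×P(B) = 851/5000
P(A∩B) = 851/5000
Equal ✓ → Independent

Yes, independent


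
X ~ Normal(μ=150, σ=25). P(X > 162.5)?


z = (162.5-150)/25 = 0.5
P(X > 162.5) = 1 - P(Z ≤ 0.5) = 1 - 0.6915 = 0.3085

P(X > 162.5) ≈ 0.3085


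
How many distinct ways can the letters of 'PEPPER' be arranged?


Letters: 6, freq: {'P': 3, 'E': 2, 'R': 1}
6!/(3!×2!×1!) = 720/12 = 60

60


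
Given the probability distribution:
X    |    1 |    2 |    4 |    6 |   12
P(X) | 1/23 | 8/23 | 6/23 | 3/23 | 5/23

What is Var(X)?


E[X] = 119/23
E[X²] = 957/23
Var(X) = E[X²] - (E[X])² = 957/23 - 14161/529 = 7850/529

Var(X) = 7850/529 ≈ 14.8393


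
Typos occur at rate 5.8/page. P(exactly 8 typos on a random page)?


Poisson(λ=5.8): P(X=8) = e^(-λ)×λ^k/k!
= e^(-5.8) × 5.8^8 / 8!
≈ 0.003027554745 × 1280630.81718 / 40320 ≈ 0.096160

P(X=8) ≈ 0.096160 ≈ 9.62%


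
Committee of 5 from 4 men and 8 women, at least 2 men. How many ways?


Count by #men:
  2M,3W: C(4,2)×C(8,3)=336
  3M,2W: C(4,3)×C(8,2)=112
  4M,1W: C(4,4)×C(8,1)=8
Total = 456

456


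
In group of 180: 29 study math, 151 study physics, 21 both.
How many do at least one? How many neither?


|A∪B| = 29+151-21 = 159
Neither = 180-159 = 21

At least one: 159; Neither: 21


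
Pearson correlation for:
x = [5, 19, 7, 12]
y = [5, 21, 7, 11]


n=4, Σx=43, Σy=44, Σxy=605, Σx²=579, Σy²=636
r = (4×605 - 43×44)/√((4×579 - 43²)(4×636 - 44²))
= 528/√(467×608) = 528/√283936 ≈ 528/532.8565 ≈ 0.9909

r ≈ 0.9909


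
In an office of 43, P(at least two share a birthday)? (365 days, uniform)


P(all different) = Π(365-i)/365 for i=0..42
= 0.076077
P(match) = 1 - 0.076077 = 0.923923

P ≈ 0.9239 ≈ 92.39%


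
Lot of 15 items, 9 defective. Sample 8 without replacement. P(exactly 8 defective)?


Hypergeometric: C(9,8)×C(6,0)/C(15,8)
= 9×1/6435 = 1/715

P(X=8) = 1/715 ≈ 0.14%


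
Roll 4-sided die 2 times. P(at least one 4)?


P(no 4)^2 = (3/4)^2 = 9/16
P(≥1) = 1 - 9/16 = 7/16

P = 7/16 ≈ 43.75%


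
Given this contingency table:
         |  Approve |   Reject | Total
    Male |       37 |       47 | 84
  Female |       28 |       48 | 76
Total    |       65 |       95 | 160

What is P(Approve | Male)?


P(Approve | Male) = 37/(37+47) = 37/84

P(Approve|Male) = 37/84 ≈ 44.05%


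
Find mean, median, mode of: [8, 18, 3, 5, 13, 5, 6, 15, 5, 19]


Sorted: [3, 5, 5, 5, 6, 8, 13, 15, 18, 19]
Mean = 97/10
Median = 7
Freq: {8: 1, 18: 1, 3: 1, 5: 3, 13: 1, 6: 1, 15: 1, 19: 1}
Mode: [5]

Mean=97/10, Median=7, Mode=5


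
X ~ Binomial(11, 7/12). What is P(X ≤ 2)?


P(X ≤ 2) = Σ P(X=i) for i=0..2
P(X=0) = 48828125/743008370688
P(X=1) = 751953125/743008370688
P(X=2) = 5263671875/743008370688
Sum = 224609375/27518828544

P(X ≤ 2) = 224609375/27518828544 ≈ 0.82%


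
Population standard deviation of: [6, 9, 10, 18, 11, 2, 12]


Mean = 68/7
  (6-68/7)²=676/49
  (9-68/7)²=25/49
  (10-68/7)²=4/49
  (18-68/7)²=3364/49
  (11-68/7)²=81/49
  (2-68/7)²=2916/49
  (12-68/7)²=256/49
Σ(x-μ)² = 1046/7
σ² = (1046/7)/7 = 1046/49

σ = √(1046/49) ≈ 4.6203


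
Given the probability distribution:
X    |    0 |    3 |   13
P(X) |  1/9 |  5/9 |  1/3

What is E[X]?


E[X] = Σ x·P(X=x)
= (0)×(1/9) + (3)×(5/9) + (13)×(1/3)
= 6

E[X] = 6


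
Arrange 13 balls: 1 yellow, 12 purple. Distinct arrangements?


13!/(1!×12!) = 13

13


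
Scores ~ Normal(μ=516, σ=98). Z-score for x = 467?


z = (x - μ)/σ = (467 - 516)/98 = -0.5

z = -0.5


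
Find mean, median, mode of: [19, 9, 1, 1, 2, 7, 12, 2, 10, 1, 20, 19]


Sorted: [1, 1, 1, 2, 2, 7, 9, 10, 12, 19, 19, 20]
Mean = 103/12
Median = 8
Freq: {19: 2, 9: 1, 1: 3, 2: 2, 7: 1, 12: 1, 10: 1, 20: 1}
Mode: [1]

Mean=103/12, Median=8, Mode=1


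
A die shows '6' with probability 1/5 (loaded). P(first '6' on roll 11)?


Geometric: P(X=11) = (1-p)^(k-1)×p = (4/5)^10×1/5 = 1048576/48828125

P(X=11) = 1048576/48828125 ≈ 2.15%


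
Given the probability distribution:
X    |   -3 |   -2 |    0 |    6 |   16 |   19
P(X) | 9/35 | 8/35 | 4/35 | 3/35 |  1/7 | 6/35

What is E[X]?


E[X] = Σ x·P(X=x)
= (-3)×(9/35) + (-2)×(8/35) + (0)×(4/35) + (6)×(3/35) + (16)×(1/7) + (19)×(6/35)
= 169/35

E[X] = 169/35


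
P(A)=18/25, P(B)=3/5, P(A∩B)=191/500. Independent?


P(A)×P(B) = 54/125
P(A∩B) = 191/500
Not equal → NOT independent

No, not independent


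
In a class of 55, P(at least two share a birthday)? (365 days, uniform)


P(all different) = Π(365-i)/365 for i=0..54
= 0.013738
P(match) = 1 - 0.013738 = 0.986262

P ≈ 0.9863 ≈ 98.63%


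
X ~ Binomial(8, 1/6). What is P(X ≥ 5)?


P(X ≥ 5) = Σ P(X=i) for i=5..8
P(X=5) = 875/209952
P(X=6) = 175/419904
P(X=7) = 5/209952
P(X=8) = 1/1679616
Sum = 7741/1679616

P(X ≥ 5) = 7741/1679616 ≈ 0.46%


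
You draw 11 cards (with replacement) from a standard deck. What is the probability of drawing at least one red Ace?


P(not a red Ace) = 50/52 = 25/26
P(none in 11 draws) = (25/26)^11 = 2384185791015625/3670344486987776
P(≥1 red Ace) = 1 - 2384185791015625/3670344486987776 = 1286158695972151/3670344486987776

P = 1286158695972151/3670344486987776 ≈ 35.04%


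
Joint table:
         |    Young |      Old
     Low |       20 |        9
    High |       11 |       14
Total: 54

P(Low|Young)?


P(Low|Young) = 20/(20+11) = 20/31

P = 20/31 ≈ 64.52%


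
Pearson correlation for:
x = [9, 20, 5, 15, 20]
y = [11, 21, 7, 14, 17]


n=5, Σx=69, Σy=70, Σxy=1104, Σx²=1131, Σy²=1096
r = (5×1104 - 69×70)/√((5×1131 - 69²)(5×1096 - 70²))
= 690/√(894×580) = 690/√518520 ≈ 690/720.0833 ≈ 0.9582

r ≈ 0.9582


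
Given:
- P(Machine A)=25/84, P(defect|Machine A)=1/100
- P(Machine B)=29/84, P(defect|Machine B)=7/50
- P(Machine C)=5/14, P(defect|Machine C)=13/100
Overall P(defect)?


P(B) = Σ P(B|Aᵢ)×P(Aᵢ)
  1/100×25/84 = 1/336
  7/50×29/84 = 29/600
  13/100×5/14 = 13/280
Sum = 821/8400

P(defect) = 821/8400 ≈ 9.77%
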